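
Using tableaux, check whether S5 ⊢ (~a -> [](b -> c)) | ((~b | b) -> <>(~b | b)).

Tableau for the negation ~((~a -> [](b -> c)) | ((~b | b) -> <>(~b | b))):
1. ~((~a -> [](b -> c)) | ((~b | b) -> <>(~b | b))), u
2. ~(~a -> [](b -> c)), u   [~|-rule on 1]
3. ~((~b | b) -> <>(~b | b)), u   [~|-rule on 1]
4. ~a, u   [~->-rule on 2]
5. ~[](b -> c), u   [~->-rule on 2]
6. ~b | b, u   [~->-rule on 3]
7. ~<>(~b | b), u   [~->-rule on 3]
8. ~(~b | b), u   [~<>-rule on 7 via uRu]
9. b, u   [~|-rule on 8]
10. ~b, u   [~|-rule on 8]
Accessibility: uRu
Branch closes: b and ~b both at u.
Every branch of the negation's tableau closes; the branch above is one of them.

Valid in S5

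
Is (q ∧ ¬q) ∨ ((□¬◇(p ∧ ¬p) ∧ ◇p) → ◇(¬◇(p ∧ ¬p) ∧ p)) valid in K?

Yes, valid

Tableau for the negation ¬((q ∧ ¬q) ∨ ((□¬◇(p ∧ ¬p) ∧ ◇p) → ◇(¬◇(p ∧ ¬p) ∧ p))):
1. ¬((q ∧ ¬q) ∨ ((□¬◇(p ∧ ¬p) ∧ ◇p) → ◇(¬◇(p ∧ ¬p) ∧ p))), w0
2. ¬(q ∧ ¬q), w0
3. ¬((□¬◇(p ∧ ¬p) ∧ ◇p) → ◇(¬◇(p ∧ ¬p) ∧ p)), w0
4. □¬◇(p ∧ ¬p) ∧ ◇p, w0
5. ¬◇(¬◇(p ∧ ¬p) ∧ p), w0
6. □¬◇(p ∧ ¬p), w0
7. ◇p, w0
8. q, w0
9. p, w1
10. ¬(¬◇(p ∧ ¬p) ∧ p), w1
11. ¬◇(p ∧ ¬p), w1
12. ◇(p ∧ ¬p), w1
13. p ∧ ¬p, w2
14. p, w2
15. ¬p, w2
Accessibility: w0Rw1, w1Rw2
Branch closes: p and ¬p both at w2.
Every branch of the negation's tableau closes; the branch above is one of them.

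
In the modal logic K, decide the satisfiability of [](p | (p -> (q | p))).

1. [](p | (p -> (q | p))), u

Yes, satisfiable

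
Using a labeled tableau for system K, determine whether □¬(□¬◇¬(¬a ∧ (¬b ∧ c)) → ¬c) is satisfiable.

1. □¬(□¬◇¬(¬a ∧ (¬b ∧ c)) → ¬c), u

Satisfiable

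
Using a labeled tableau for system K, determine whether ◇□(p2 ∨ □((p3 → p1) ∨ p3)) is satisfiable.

Yes, satisfiable

1. ◇□(p2 ∨ □((p3 → p1) ∨ p3)), 0
2. □(p2 ∨ □((p3 → p1) ∨ p3)), 1
Accessibility: 0R1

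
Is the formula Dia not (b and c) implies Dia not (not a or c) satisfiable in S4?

Yes, satisfiable

1. Dia not (b and c) implies Dia not (not a or c), w0
2. Dia not (not a or c), w0   [implies-rule on 1 (branches; this branch)]
3. not (not a or c), w1   [Dia-rule on 2: fresh world w1, w0Rw1]
4. a, w1   [neg-or-rule on 3]
5. not c, w1   [neg-or-rule on 3]
Accessibility: w0Rw0, w0Rw1, w1Rw1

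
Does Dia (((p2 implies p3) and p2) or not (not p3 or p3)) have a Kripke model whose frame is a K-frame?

1. Dia (((p2 implies p3) and p2) or not (not p3 or p3)), w0
2. ((p2 implies p3) and p2) or not (not p3 or p3), w1
3. (p2 implies p3) and p2, w1
4. p2 implies p3, w1
5. p2, w1
6. p3, w1
Accessibility: w0Rw1

Satisfiable (open branch found)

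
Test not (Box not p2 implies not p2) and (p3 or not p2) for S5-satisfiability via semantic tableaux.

Unsatisfiable

1. not (Box not p2 implies not p2) and (p3 or not p2), 0
2. not (Box not p2 implies not p2), 0
3. p3 or not p2, 0
4. Box not p2, 0
5. p2, 0
6. not p2, 0
Accessibility: 0R0
Branch closes: p2 and not p2 both at 0.
(One branch shown.) All branches close.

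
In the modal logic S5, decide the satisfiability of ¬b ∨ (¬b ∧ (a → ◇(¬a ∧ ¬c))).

Satisfiable (open branch found)

1. ¬b ∨ (¬b ∧ (a → ◇(¬a ∧ ¬c))), u
2. ¬b ∧ (a → ◇(¬a ∧ ¬c)), u
3. ¬b, u
4. a → ◇(¬a ∧ ¬c), u
5. ◇(¬a ∧ ¬c), u
6. ¬a ∧ ¬c, v
7. ¬a, v
8. ¬c, v
Accessibility: uRu, uRv, vRu, vRv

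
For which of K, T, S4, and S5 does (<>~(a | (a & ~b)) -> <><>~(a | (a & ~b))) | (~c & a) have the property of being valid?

T, S4, S5

T-tableau for the negation ~((<>~(a | (a & ~b)) -> <><>~(a | (a & ~b))) | (~c & a)):
1. ~((<>~(a | (a & ~b)) -> <><>~(a | (a & ~b))) | (~c & a)), w0
2. ~(<>~(a | (a & ~b)) -> <><>~(a | (a & ~b))), w0
3. ~(~c & a), w0
4. <>~(a | (a & ~b)), w0
5. ~<><>~(a | (a & ~b)), w0
6. ~<>~(a | (a & ~b)), w0
7. a | (a & ~b), w0
8. c, w0
9. a & ~b, w0
10. a, w0
11. ~b, w0
12. ~(a | (a & ~b)), w1
13. ~a, w1
14. ~(a & ~b), w1
15. ~<>~(a | (a & ~b)), w1
16. a | (a & ~b), w1
17. b, w1
18. a & ~b, w1
19. a, w1
20. ~b, w1
Accessibility: w0Rw0, w0Rw1, w1Rw1
Branch closes: a and ~a both at w1.
Every branch closes (one shown): valid in T, hence also in S4, S5 (every theorem of T is a theorem of S4 and S5).
K-tableau for the negation ~((<>~(a | (a & ~b)) -> <><>~(a | (a & ~b))) | (~c & a)):
1. ~((<>~(a | (a & ~b)) -> <><>~(a | (a & ~b))) | (~c & a)), w0
2. ~(<>~(a | (a & ~b)) -> <><>~(a | (a & ~b))), w0
3. ~(~c & a), w0
4. <>~(a | (a & ~b)), w0
5. ~<><>~(a | (a & ~b)), w0
6. ~a, w0
7. ~(a | (a & ~b)), w1
8. ~a, w1
9. ~(a & ~b), w1
10. ~<>~(a | (a & ~b)), w1
11. b, w1
Accessibility: w0Rw1
Complete open branch: countermodel on a K-frame, so not valid in K.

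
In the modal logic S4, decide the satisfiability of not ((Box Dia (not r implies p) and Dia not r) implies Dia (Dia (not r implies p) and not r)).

1. not ((Box Dia (not r implies p) and Dia not r) implies Dia (Dia (not r implies p) and not r)), 0
2. Box Dia (not r implies p) and Dia not r, 0   [neg-implies-rule on 1]
3. not Dia (Dia (not r implies p) and not r), 0   [neg-implies-rule on 1]
4. Box Dia (not r implies p), 0   [and-rule on 2]
5. Dia not r, 0   [and-rule on 2]
6. not (Dia (not r implies p) and not r), 0   [neg-Dia-rule on 3 via 0R0]
7. Dia (not r implies p), 0   [Box-rule on 4 via 0R0]
8. r, 0   [neg-and-rule on 6 (branches; this branch)]
9. not r, 1   [Dia-rule on 5: fresh world 1, 0R1]
10. not (Dia (not r implies p) and not r), 1   [neg-Dia-rule on 3 via 0R1]
11. Dia (not r implies p), 1   [Box-rule on 4 via 0R1]
12. not Dia (not r implies p), 1   [neg-and-rule on 10 (branches; this branch)]
13. not (not r implies p), 1   [neg-Dia-rule on 12 via 1R1]
14. not p, 1   [neg-implies-rule on 13]
15. not r implies p, 2   [Dia-rule on 7: fresh world 2, 0R2]
16. not (Dia (not r implies p) and not r), 2   [neg-Dia-rule on 3 via 0R2]
17. Dia (not r implies p), 2   [Box-rule on 4 via 0R2]
18. p, 2   [implies-rule on 15 (branches; this branch)]
19. r, 2   [neg-and-rule on 16 (branches; this branch)]
20. not r implies p, 3   [Dia-rule on 11: fresh world 3, 1R3]
21. not (Dia (not r implies p) and not r), 3   [neg-Dia-rule on 3 via 0R3]
22. Dia (not r implies p), 3   [Box-rule on 4 via 0R3]
23. not (not r implies p), 3   [neg-Dia-rule on 12 via 1R3]
24. not r, 3   [neg-implies-rule on 23]
25. not p, 3   [neg-implies-rule on 23]
26. p, 3   [implies-rule on 20 (branches; this branch)]
Accessibility: 0R0, 0R1, 0R2, 0R3, 1R1, 1R3, 2R2, 3R3
Branch closes: p and not p both at 3.
All branches of the tableau close; one closing branch shown above.

Unsatisfiable (every branch closes)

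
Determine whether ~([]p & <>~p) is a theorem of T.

Tableau for the negation []p & <>~p:
1. []p & <>~p, w0
2. []p, w0
3. <>~p, w0
4. p, w0
5. ~p, w1
6. p, w1
Accessibility: w0Rw0, w0Rw1, w1Rw1
Branch closes: p and ~p both at w1.
All branches of the negation close; one closing branch shown above.

Valid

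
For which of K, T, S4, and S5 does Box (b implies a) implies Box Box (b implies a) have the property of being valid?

S4, S5

S4-tableau for the negation not (Box (b implies a) implies Box Box (b implies a)):
1. not (Box (b implies a) implies Box Box (b implies a)), 0
2. Box (b implies a), 0
3. not Box Box (b implies a), 0
4. b implies a, 0
5. a, 0
6. not Box (b implies a), 1
7. b implies a, 1
8. a, 1
9. not (b implies a), 2
10. b, 2
11. not a, 2
12. b implies a, 2
13. a, 2
Accessibility: 0R0, 0R1, 0R2, 1R1, 1R2, 2R2
Branch closes: a and not a both at 2.
Every branch closes (one shown): valid in S4, hence also in S5 (every theorem of S4 is a theorem of S5).
T-tableau for the negation not (Box (b implies a) implies Box Box (b implies a)):
1. not (Box (b implies a) implies Box Box (b implies a)), 0
2. Box (b implies a), 0
3. not Box Box (b implies a), 0
4. b implies a, 0
5. a, 0
6. not Box (b implies a), 1
7. b implies a, 1
8. a, 1
9. not (b implies a), 2
10. b, 2
11. not a, 2
Accessibility: 0R0, 0R1, 1R1, 1R2, 2R2
Complete open branch: countermodel on a T-frame, so not valid in T, nor in K (the same frame is also a K-frame).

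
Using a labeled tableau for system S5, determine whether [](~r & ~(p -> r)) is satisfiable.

Satisfiable

1. [](~r & ~(p -> r)), u
2. ~r & ~(p -> r), u
3. ~r, u
4. ~(p -> r), u
5. p, u
Accessibility: uRu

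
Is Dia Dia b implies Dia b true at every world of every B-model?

Tableau for the negation not (Dia Dia b implies Dia b):
1. not (Dia Dia b implies Dia b), u
2. Dia Dia b, u
3. not Dia b, u
4. not b, u
5. Dia b, v
6. not b, v
7. b, w
Accessibility: uRu, uRv, vRu, vRv, vRw, wRv, wRw
The negation has an open branch (countermodel exists).

Invalid (countermodel exists)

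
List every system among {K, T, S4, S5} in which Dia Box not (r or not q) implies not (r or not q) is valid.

S5-tableau for the negation not (Dia Box not (r or not q) implies not (r or not q)):
1. not (Dia Box not (r or not q) implies not (r or not q)), 0
2. Dia Box not (r or not q), 0
3. r or not q, 0
4. not q, 0
5. Box not (r or not q), 1
6. not (r or not q), 0
7. not r, 0
8. q, 0
Accessibility: 0R0, 0R1, 1R0, 1R1
Branch closes: q and not q both at 0.
Every branch closes (one shown): valid in S5.
S4-tableau for the negation not (Dia Box not (r or not q) implies not (r or not q)):
1. not (Dia Box not (r or not q) implies not (r or not q)), 0
2. Dia Box not (r or not q), 0
3. r or not q, 0
4. not q, 0
5. Box not (r or not q), 1
6. not (r or not q), 1
7. not r, 1
8. q, 1
Accessibility: 0R0, 0R1, 1R1
Complete open branch: countermodel on an S4-frame, so not valid in S4, nor in K, T (the same frame is also a K-frame and a T-frame).

S5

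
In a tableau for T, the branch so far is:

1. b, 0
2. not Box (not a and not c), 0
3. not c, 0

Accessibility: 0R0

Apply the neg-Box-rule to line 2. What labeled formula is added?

a fresh world 1 with 0R1, and not (not a and not c) at 1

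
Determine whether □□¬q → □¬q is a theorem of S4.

Valid

Tableau for the negation ¬(□□¬q → □¬q):
1. ¬(□□¬q → □¬q), 0
2. □□¬q, 0   [¬→-rule on 1]
3. ¬□¬q, 0   [¬→-rule on 1]
4. □¬q, 0   [□-rule on 2 via 0R0]
5. ¬q, 0   [□-rule on 4 via 0R0]
6. q, 1   [¬□-rule on 3: fresh world 1, 0R1]
7. □¬q, 1   [□-rule on 2 via 0R1]
8. ¬q, 1   [□-rule on 4 via 0R1]
Accessibility: 0R0, 0R1, 1R1
Branch closes: q and ¬q both at 1.
All branches of the negation close; one closing branch shown above.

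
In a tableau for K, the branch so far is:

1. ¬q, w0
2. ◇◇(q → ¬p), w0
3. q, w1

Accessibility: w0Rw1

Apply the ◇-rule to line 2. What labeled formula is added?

a fresh world w2 with w0Rw2, and ◇(q → ¬p) at w2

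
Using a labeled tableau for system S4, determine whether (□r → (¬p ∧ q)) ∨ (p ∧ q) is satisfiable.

Satisfiable

1. (□r → (¬p ∧ q)) ∨ (p ∧ q), w0
2. p ∧ q, w0
3. p, w0
4. q, w0
Accessibility: w0Rw0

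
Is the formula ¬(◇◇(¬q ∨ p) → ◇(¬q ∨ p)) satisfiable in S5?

No, unsatisfiable

1. ¬(◇◇(¬q ∨ p) → ◇(¬q ∨ p)), u
2. ◇◇(¬q ∨ p), u
3. ¬◇(¬q ∨ p), u
4. ¬(¬q ∨ p), u
5. q, u
6. ¬p, u
7. ◇(¬q ∨ p), v
8. ¬(¬q ∨ p), v
9. q, v
10. ¬p, v
11. ¬q ∨ p, w
12. ¬(¬q ∨ p), w
13. q, w
14. ¬p, w
15. p, w
Accessibility: uRu, uRv, uRw, vRu, vRv, vRw, wRu, wRv, wRw
Branch closes: p and ¬p both at w.
All branches of the tableau close; one closing branch shown above.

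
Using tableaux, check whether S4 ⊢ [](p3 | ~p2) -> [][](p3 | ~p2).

Valid

Tableau for the negation ~([](p3 | ~p2) -> [][](p3 | ~p2)):
1. ~([](p3 | ~p2) -> [][](p3 | ~p2)), u
2. [](p3 | ~p2), u
3. ~[][](p3 | ~p2), u
4. p3 | ~p2, u
5. ~p2, u
6. ~[](p3 | ~p2), v
7. p3 | ~p2, v
8. ~p2, v
9. ~(p3 | ~p2), w
10. ~p3, w
11. p2, w
12. p3 | ~p2, w
13. ~p2, w
Accessibility: uRu, uRv, uRw, vRv, vRw, wRw
Branch closes: p2 and ~p2 both at w.
All branches of the negation close; one closing branch shown above.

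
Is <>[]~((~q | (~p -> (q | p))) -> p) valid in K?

Tableau for the negation ~<>[]~((~q | (~p -> (q | p))) -> p):
1. ~<>[]~((~q | (~p -> (q | p))) -> p), u
The negation has an open branch (countermodel exists).

Invalid (countermodel exists)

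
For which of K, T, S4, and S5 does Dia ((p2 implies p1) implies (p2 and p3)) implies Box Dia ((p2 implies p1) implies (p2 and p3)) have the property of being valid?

S5-tableau for the negation not (Dia ((p2 implies p1) implies (p2 and p3)) implies Box Dia ((p2 implies p1) implies (p2 and p3))):
1. not (Dia ((p2 implies p1) implies (p2 and p3)) implies Box Dia ((p2 implies p1) implies (p2 and p3))), u
2. Dia ((p2 implies p1) implies (p2 and p3)), u
3. not Box Dia ((p2 implies p1) implies (p2 and p3)), u
4. (p2 implies p1) implies (p2 and p3), v
5. p2 and p3, v
6. p2, v
7. p3, v
8. not Dia ((p2 implies p1) implies (p2 and p3)), w
9. not ((p2 implies p1) implies (p2 and p3)), u
10. p2 implies p1, u
11. not (p2 and p3), u
12. not ((p2 implies p1) implies (p2 and p3)), v
13. p2 implies p1, v
14. not (p2 and p3), v
15. not ((p2 implies p1) implies (p2 and p3)), w
16. p2 implies p1, w
17. not (p2 and p3), w
18. p1, u
19. not p3, u
20. p1, v
21. not p3, v
Accessibility: uRu, uRv, uRw, vRu, vRv, vRw, wRu, wRv, wRw
Branch closes: p3 and not p3 both at v.
Every branch closes (one shown): valid in S5.
S4-tableau for the negation not (Dia ((p2 implies p1) implies (p2 and p3)) implies Box Dia ((p2 implies p1) implies (p2 and p3))):
1. not (Dia ((p2 implies p1) implies (p2 and p3)) implies Box Dia ((p2 implies p1) implies (p2 and p3))), u
2. Dia ((p2 implies p1) implies (p2 and p3)), u
3. not Box Dia ((p2 implies p1) implies (p2 and p3)), u
4. (p2 implies p1) implies (p2 and p3), v
5. p2 and p3, v
6. p2, v
7. p3, v
8. not Dia ((p2 implies p1) implies (p2 and p3)), w
9. not ((p2 implies p1) implies (p2 and p3)), w
10. p2 implies p1, w
11. not (p2 and p3), w
12. p1, w
13. not p3, w
Accessibility: uRu, uRv, uRw, vRv, wRw
Complete open branch: countermodel on an S4-frame, so not valid in S4, nor in K, T (the same frame is also a K-frame and a T-frame).

S5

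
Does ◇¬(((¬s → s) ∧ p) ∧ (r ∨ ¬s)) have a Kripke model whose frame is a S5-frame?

Satisfiable

1. ◇¬(((¬s → s) ∧ p) ∧ (r ∨ ¬s)), 0
2. ¬(((¬s → s) ∧ p) ∧ (r ∨ ¬s)), 1   [◇-rule on 1: fresh world 1, 0R1]
3. ¬(r ∨ ¬s), 1   [¬∧-rule on 2 (branches; this branch)]
4. ¬r, 1   [¬∨-rule on 3]
5. s, 1   [¬∨-rule on 3]
Accessibility: 0R0, 0R1, 1R0, 1R1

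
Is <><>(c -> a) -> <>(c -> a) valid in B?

Tableau for the negation ~(<><>(c -> a) -> <>(c -> a)):
1. ~(<><>(c -> a) -> <>(c -> a)), w0
2. <><>(c -> a), w0
3. ~<>(c -> a), w0
4. ~(c -> a), w0
5. c, w0
6. ~a, w0
7. <>(c -> a), w1
8. ~(c -> a), w1
9. c, w1
10. ~a, w1
11. c -> a, w2
12. a, w2
Accessibility: w0Rw0, w0Rw1, w1Rw0, w1Rw1, w1Rw2, w2Rw1, w2Rw2
The negation has an open branch (countermodel exists).

Invalid (countermodel exists)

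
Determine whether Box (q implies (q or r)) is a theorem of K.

Tableau for the negation not Box (q implies (q or r)):
1. not Box (q implies (q or r)), u
2. not (q implies (q or r)), v   [neg-Box-rule on 1: fresh world v, uRv]
3. q, v   [neg-implies-rule on 2]
4. not (q or r), v   [neg-implies-rule on 2]
5. not q, v   [neg-or-rule on 4]
6. not r, v   [neg-or-rule on 4]
Accessibility: uRv
Branch closes: q and not q both at v.
Every branch of the negation's tableau closes; the branch above is one of them.

Valid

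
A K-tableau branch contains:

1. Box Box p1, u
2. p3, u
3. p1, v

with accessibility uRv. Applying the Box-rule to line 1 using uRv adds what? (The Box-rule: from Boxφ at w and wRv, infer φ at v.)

Box p1, v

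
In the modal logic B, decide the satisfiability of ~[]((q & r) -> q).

No, unsatisfiable

1. ~[]((q & r) -> q), w0
2. ~((q & r) -> q), w1
3. q & r, w1
4. ~q, w1
5. q, w1
6. r, w1
Accessibility: w0Rw0, w0Rw1, w1Rw0, w1Rw1
Branch closes: q and ~q both at w1.
Every branch closes; the branch above is one of them.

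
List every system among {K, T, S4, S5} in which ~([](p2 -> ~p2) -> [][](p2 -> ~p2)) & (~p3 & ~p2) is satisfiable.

S4-tableau for the formula:
1. ~([](p2 -> ~p2) -> [][](p2 -> ~p2)) & (~p3 & ~p2), u
2. ~([](p2 -> ~p2) -> [][](p2 -> ~p2)), u
3. ~p3 & ~p2, u
4. [](p2 -> ~p2), u
5. ~[][](p2 -> ~p2), u
6. ~p3, u
7. ~p2, u
8. p2 -> ~p2, u
9. ~[](p2 -> ~p2), v
10. p2 -> ~p2, v
11. ~p2, v
12. ~(p2 -> ~p2), w
13. p2, w
14. p2 -> ~p2, w
15. ~p2, w
Accessibility: uRu, uRv, uRw, vRv, vRw, wRw
Branch closes: p2 and ~p2 both at w.
Every branch closes (one shown): unsatisfiable in S4, hence also in S5 (every S5-frame is an S4-frame).
T-tableau for the formula:
1. ~([](p2 -> ~p2) -> [][](p2 -> ~p2)) & (~p3 & ~p2), u
2. ~([](p2 -> ~p2) -> [][](p2 -> ~p2)), u
3. ~p3 & ~p2, u
4. [](p2 -> ~p2), u
5. ~[][](p2 -> ~p2), u
6. ~p3, u
7. ~p2, u
8. p2 -> ~p2, u
9. ~[](p2 -> ~p2), v
10. p2 -> ~p2, v
11. ~p2, v
12. ~(p2 -> ~p2), w
13. p2, w
Accessibility: uRu, uRv, vRv, vRw, wRw
Complete open branch: satisfiable in T, hence also in K (this T-model is also a K-model).

K, T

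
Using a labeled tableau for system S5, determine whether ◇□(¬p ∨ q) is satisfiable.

Satisfiable (open branch found)

1. ◇□(¬p ∨ q), w0
2. □(¬p ∨ q), w1
3. ¬p ∨ q, w0
4. ¬p ∨ q, w1
5. q, w0
6. q, w1
Accessibility: w0Rw0, w0Rw1, w1Rw0, w1Rw1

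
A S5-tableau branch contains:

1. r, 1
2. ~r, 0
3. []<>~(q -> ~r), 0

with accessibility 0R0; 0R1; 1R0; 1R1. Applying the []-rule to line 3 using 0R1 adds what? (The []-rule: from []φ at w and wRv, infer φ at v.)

<>~(q -> ~r), 1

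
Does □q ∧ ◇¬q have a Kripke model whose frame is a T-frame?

1. □q ∧ ◇¬q, w0
2. □q, w0
3. ◇¬q, w0
4. q, w0
5. ¬q, w1
6. q, w1
Accessibility: w0Rw0, w0Rw1, w1Rw1
Branch closes: q and ¬q both at w1.
(One branch shown.) All branches close.

Unsatisfiable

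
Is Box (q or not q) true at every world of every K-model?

Tableau for the negation not Box (q or not q):
1. not Box (q or not q), 0
2. not (q or not q), 1
3. not q, 1
4. q, 1
Accessibility: 0R1
Branch closes: q and not q both at 1.
All branches of the negation close; one closing branch shown above.

Valid in K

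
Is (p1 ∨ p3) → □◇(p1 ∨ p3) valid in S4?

Tableau for the negation ¬((p1 ∨ p3) → □◇(p1 ∨ p3)):
1. ¬((p1 ∨ p3) → □◇(p1 ∨ p3)), 0
2. p1 ∨ p3, 0
3. ¬□◇(p1 ∨ p3), 0
4. p3, 0
5. ¬◇(p1 ∨ p3), 1
6. ¬(p1 ∨ p3), 1
7. ¬p1, 1
8. ¬p3, 1
Accessibility: 0R0, 0R1, 1R1
The negation has an open branch (countermodel exists).

No, not valid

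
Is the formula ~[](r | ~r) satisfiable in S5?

1. ~[](r | ~r), u
2. ~(r | ~r), v   [~[]-rule on 1: fresh world v, uRv]
3. ~r, v   [~|-rule on 2]
4. r, v   [~|-rule on 2]
Accessibility: uRu, uRv, vRu, vRv
Branch closes: r and ~r both at v.
All branches of the tableau close; one closing branch shown above.

No, unsatisfiable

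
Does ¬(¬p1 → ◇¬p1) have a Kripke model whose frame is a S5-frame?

1. ¬(¬p1 → ◇¬p1), w0
2. ¬p1, w0
3. ¬◇¬p1, w0
4. p1, w0
Accessibility: w0Rw0
Branch closes: p1 and ¬p1 both at w0.
(One branch shown.) All branches close.

No, unsatisfiable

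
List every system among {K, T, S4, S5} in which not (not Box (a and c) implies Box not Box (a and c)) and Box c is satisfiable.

S4-tableau for the formula:
1. not (not Box (a and c) implies Box not Box (a and c)) and Box c, 0
2. not (not Box (a and c) implies Box not Box (a and c)), 0   [and-rule on 1]
3. Box c, 0   [and-rule on 1]
4. not Box (a and c), 0   [neg-implies-rule on 2]
5. not Box not Box (a and c), 0   [neg-implies-rule on 2]
6. c, 0   [Box-rule on 3 via 0R0]
7. not (a and c), 1   [neg-Box-rule on 4: fresh world 1, 0R1]
8. c, 1   [Box-rule on 3 via 0R1]
9. not a, 1   [neg-and-rule on 7 (branches; this branch)]
10. Box (a and c), 2   [neg-Box-rule on 5: fresh world 2, 0R2]
11. c, 2   [Box-rule on 3 via 0R2]
12. a and c, 2   [Box-rule on 10 via 2R2]
13. a, 2   [and-rule on 12]
Accessibility: 0R0, 0R1, 0R2, 1R1, 2R2
Complete open branch: satisfiable in S4, hence also in K, T (this S4-model is also a K-model and a T-model).
S5-tableau for the formula:
1. not (not Box (a and c) implies Box not Box (a and c)) and Box c, 0
2. not (not Box (a and c) implies Box not Box (a and c)), 0   [and-rule on 1]
3. Box c, 0   [and-rule on 1]
4. not Box (a and c), 0   [neg-implies-rule on 2]
5. not Box not Box (a and c), 0   [neg-implies-rule on 2]
6. c, 0   [Box-rule on 3 via 0R0]
7. not (a and c), 1   [neg-Box-rule on 4: fresh world 1, 0R1]
8. c, 1   [Box-rule on 3 via 0R1]
9. not a, 1   [neg-and-rule on 7 (branches; this branch)]
10. Box (a and c), 2   [neg-Box-rule on 5: fresh world 2, 0R2]
11. c, 2   [Box-rule on 3 via 0R2]
12. a and c, 0   [Box-rule on 10 via 2R0]
13. a, 0   [and-rule on 12]
14. a and c, 1   [Box-rule on 10 via 2R1]
15. a, 1   [and-rule on 14]
Accessibility: 0R0, 0R1, 0R2, 1R0, 1R1, 1R2, 2R0, 2R1, 2R2
Branch closes: a and not a both at 1.
Every branch closes (one shown): unsatisfiable in S5.

K, T, S4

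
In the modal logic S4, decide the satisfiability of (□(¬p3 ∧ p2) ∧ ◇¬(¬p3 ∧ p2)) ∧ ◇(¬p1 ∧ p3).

Unsatisfiable (every branch closes)

1. (□(¬p3 ∧ p2) ∧ ◇¬(¬p3 ∧ p2)) ∧ ◇(¬p1 ∧ p3), w0
2. □(¬p3 ∧ p2) ∧ ◇¬(¬p3 ∧ p2), w0
3. ◇(¬p1 ∧ p3), w0
4. □(¬p3 ∧ p2), w0
5. ◇¬(¬p3 ∧ p2), w0
6. ¬p3 ∧ p2, w0
7. ¬p3, w0
8. p2, w0
9. ¬p1 ∧ p3, w1
10. ¬p1, w1
11. p3, w1
12. ¬p3 ∧ p2, w1
13. ¬p3, w1
14. p2, w1
Accessibility: w0Rw0, w0Rw1, w1Rw1
Branch closes: p3 and ¬p3 both at w1.
(One branch shown.) All branches close.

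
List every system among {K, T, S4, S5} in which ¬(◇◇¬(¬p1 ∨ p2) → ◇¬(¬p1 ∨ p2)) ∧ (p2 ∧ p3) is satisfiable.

T-tableau for the formula:
1. ¬(◇◇¬(¬p1 ∨ p2) → ◇¬(¬p1 ∨ p2)) ∧ (p2 ∧ p3), 0
2. ¬(◇◇¬(¬p1 ∨ p2) → ◇¬(¬p1 ∨ p2)), 0
3. p2 ∧ p3, 0
4. ◇◇¬(¬p1 ∨ p2), 0
5. ¬◇¬(¬p1 ∨ p2), 0
6. p2, 0
7. p3, 0
8. ¬p1 ∨ p2, 0
9. ◇¬(¬p1 ∨ p2), 1
10. ¬p1 ∨ p2, 1
11. p2, 1
12. ¬(¬p1 ∨ p2), 2
13. p1, 2
14. ¬p2, 2
Accessibility: 0R0, 0R1, 1R1, 1R2, 2R2
Complete open branch: satisfiable in T, hence also in K (this T-model is also a K-model).
S4-tableau for the formula:
1. ¬(◇◇¬(¬p1 ∨ p2) → ◇¬(¬p1 ∨ p2)) ∧ (p2 ∧ p3), 0
2. ¬(◇◇¬(¬p1 ∨ p2) → ◇¬(¬p1 ∨ p2)), 0
3. p2 ∧ p3, 0
4. ◇◇¬(¬p1 ∨ p2), 0
5. ¬◇¬(¬p1 ∨ p2), 0
6. p2, 0
7. p3, 0
8. ¬p1 ∨ p2, 0
9. ◇¬(¬p1 ∨ p2), 1
10. ¬p1 ∨ p2, 1
11. p2, 1
12. ¬(¬p1 ∨ p2), 2
13. p1, 2
14. ¬p2, 2
15. ¬p1 ∨ p2, 2
16. p2, 2
Accessibility: 0R0, 0R1, 0R2, 1R1, 1R2, 2R2
Branch closes: p2 and ¬p2 both at 2.
Every branch closes (one shown): unsatisfiable in S4, hence also in S5 (every S5-frame is an S4-frame).

K, T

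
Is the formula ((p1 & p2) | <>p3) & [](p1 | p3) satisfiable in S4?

1. ((p1 & p2) | <>p3) & [](p1 | p3), w0
2. (p1 & p2) | <>p3, w0
3. [](p1 | p3), w0
4. p1 | p3, w0
5. <>p3, w0
6. p3, w0
7. p3, w1
8. p1 | p3, w1
Accessibility: w0Rw0, w0Rw1, w1Rw1

Yes, satisfiable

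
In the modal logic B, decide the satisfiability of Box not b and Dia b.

1. Box not b and Dia b, u
2. Box not b, u
3. Dia b, u
4. not b, u
5. b, v
6. not b, v
Accessibility: uRu, uRv, vRu, vRv
Branch closes: b and not b both at v.
All branches of the tableau close; one closing branch shown above.

No, unsatisfiable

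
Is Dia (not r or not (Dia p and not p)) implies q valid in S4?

Tableau for the negation not (Dia (not r or not (Dia p and not p)) implies q):
1. not (Dia (not r or not (Dia p and not p)) implies q), w0
2. Dia (not r or not (Dia p and not p)), w0
3. not q, w0
4. not r or not (Dia p and not p), w1
5. not (Dia p and not p), w1
6. p, w1
Accessibility: w0Rw0, w0Rw1, w1Rw1
The negation has an open branch (countermodel exists).

Invalid (countermodel exists)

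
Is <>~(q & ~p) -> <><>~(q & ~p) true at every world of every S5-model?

Yes, valid

Tableau for the negation ~(<>~(q & ~p) -> <><>~(q & ~p)):
1. ~(<>~(q & ~p) -> <><>~(q & ~p)), 0
2. <>~(q & ~p), 0
3. ~<><>~(q & ~p), 0
4. ~<>~(q & ~p), 0
5. q & ~p, 0
6. q, 0
7. ~p, 0
8. ~(q & ~p), 1
9. ~<>~(q & ~p), 1
10. q & ~p, 1
11. q, 1
12. ~p, 1
13. p, 1
Accessibility: 0R0, 0R1, 1R0, 1R1
Branch closes: p and ~p both at 1.
All branches of the negation close; one closing branch shown above.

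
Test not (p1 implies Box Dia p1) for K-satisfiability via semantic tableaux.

Yes, satisfiable

1. not (p1 implies Box Dia p1), 0
2. p1, 0   [neg-implies-rule on 1]
3. not Box Dia p1, 0   [neg-implies-rule on 1]
4. not Dia p1, 1   [neg-Box-rule on 3: fresh world 1, 0R1]
Accessibility: 0R1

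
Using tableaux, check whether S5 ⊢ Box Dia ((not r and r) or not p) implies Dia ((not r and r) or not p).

Valid

Tableau for the negation not (Box Dia ((not r and r) or not p) implies Dia ((not r and r) or not p)):
1. not (Box Dia ((not r and r) or not p) implies Dia ((not r and r) or not p)), 0
2. Box Dia ((not r and r) or not p), 0
3. not Dia ((not r and r) or not p), 0
4. Dia ((not r and r) or not p), 0
5. not ((not r and r) or not p), 0
6. not (not r and r), 0
7. p, 0
8. not r, 0
9. (not r and r) or not p, 1
10. Dia ((not r and r) or not p), 1
11. not ((not r and r) or not p), 1
12. not (not r and r), 1
13. p, 1
14. not r and r, 1
15. not r, 1
16. r, 1
Accessibility: 0R0, 0R1, 1R0, 1R1
Branch closes: r and not r both at 1.
All branches of the negation close; one closing branch shown above.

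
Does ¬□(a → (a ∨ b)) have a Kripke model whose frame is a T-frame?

Unsatisfiable

1. ¬□(a → (a ∨ b)), u
2. ¬(a → (a ∨ b)), v
3. a, v
4. ¬(a ∨ b), v
5. ¬a, v
6. ¬b, v
Accessibility: uRu, uRv, vRv
Branch closes: a and ¬a both at v.
(One branch shown.) All branches close.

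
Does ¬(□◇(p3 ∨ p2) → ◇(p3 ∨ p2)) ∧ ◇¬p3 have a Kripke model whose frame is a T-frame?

No, unsatisfiable

1. ¬(□◇(p3 ∨ p2) → ◇(p3 ∨ p2)) ∧ ◇¬p3, w0
2. ¬(□◇(p3 ∨ p2) → ◇(p3 ∨ p2)), w0
3. ◇¬p3, w0
4. □◇(p3 ∨ p2), w0
5. ¬◇(p3 ∨ p2), w0
6. ◇(p3 ∨ p2), w0
7. ¬(p3 ∨ p2), w0
8. ¬p3, w0
9. ¬p2, w0
10. ¬p3, w1
11. ◇(p3 ∨ p2), w1
12. ¬(p3 ∨ p2), w1
13. ¬p2, w1
14. p3 ∨ p2, w2
15. ◇(p3 ∨ p2), w2
16. ¬(p3 ∨ p2), w2
17. ¬p3, w2
18. ¬p2, w2
19. p2, w2
Accessibility: w0Rw0, w0Rw1, w0Rw2, w1Rw1, w2Rw2
Branch closes: p2 and ¬p2 both at w2.
(One branch shown.) All branches close.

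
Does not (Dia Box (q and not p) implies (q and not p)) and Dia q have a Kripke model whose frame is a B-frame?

Unsatisfiable (every branch closes)

1. not (Dia Box (q and not p) implies (q and not p)) and Dia q, u
2. not (Dia Box (q and not p) implies (q and not p)), u
3. Dia q, u
4. Dia Box (q and not p), u
5. not (q and not p), u
6. p, u
7. q, v
8. Box (q and not p), w
9. q and not p, u
10. q, u
11. not p, u
Accessibility: uRu, uRv, uRw, vRu, vRv, wRu, wRw
Branch closes: p and not p both at u.
All branches of the tableau close; one closing branch shown above.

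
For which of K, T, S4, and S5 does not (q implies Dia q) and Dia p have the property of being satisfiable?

T-tableau for the formula:
1. not (q implies Dia q) and Dia p, u
2. not (q implies Dia q), u
3. Dia p, u
4. q, u
5. not Dia q, u
6. not q, u
Accessibility: uRu
Branch closes: q and not q both at u.
Every branch closes (one shown): unsatisfiable in T, hence also in S4, S5 (every S4/S5-frame is a T-frame).
K-tableau for the formula:
1. not (q implies Dia q) and Dia p, u
2. not (q implies Dia q), u
3. Dia p, u
4. q, u
5. not Dia q, u
6. p, v
7. not q, v
Accessibility: uRv
Complete open branch: satisfiable in K.

K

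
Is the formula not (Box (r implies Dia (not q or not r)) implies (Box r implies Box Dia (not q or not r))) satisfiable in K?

Unsatisfiable (every branch closes)

1. not (Box (r implies Dia (not q or not r)) implies (Box r implies Box Dia (not q or not r))), 0
2. Box (r implies Dia (not q or not r)), 0
3. not (Box r implies Box Dia (not q or not r)), 0
4. Box r, 0
5. not Box Dia (not q or not r), 0
6. not Dia (not q or not r), 1
7. r implies Dia (not q or not r), 1
8. r, 1
9. Dia (not q or not r), 1
10. not q or not r, 2
11. not (not q or not r), 2
12. q, 2
13. r, 2
14. not r, 2
Accessibility: 0R1, 1R2
Branch closes: r and not r both at 2.
All branches of the tableau close; one closing branch shown above.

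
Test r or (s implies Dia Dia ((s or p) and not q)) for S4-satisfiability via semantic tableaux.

Satisfiable

1. r or (s implies Dia Dia ((s or p) and not q)), 0
2. s implies Dia Dia ((s or p) and not q), 0   [or-rule on 1 (branches; this branch)]
3. Dia Dia ((s or p) and not q), 0   [implies-rule on 2 (branches; this branch)]
4. Dia ((s or p) and not q), 1   [Dia-rule on 3: fresh world 1, 0R1]
5. (s or p) and not q, 2   [Dia-rule on 4: fresh world 2, 1R2]
6. s or p, 2   [and-rule on 5]
7. not q, 2   [and-rule on 5]
8. p, 2   [or-rule on 6 (branches; this branch)]
Accessibility: 0R0, 0R1, 0R2, 1R1, 1R2, 2R2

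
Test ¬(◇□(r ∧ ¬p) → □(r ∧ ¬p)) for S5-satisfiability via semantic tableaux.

Unsatisfiable (every branch closes)

1. ¬(◇□(r ∧ ¬p) → □(r ∧ ¬p)), w0
2. ◇□(r ∧ ¬p), w0
3. ¬□(r ∧ ¬p), w0
4. □(r ∧ ¬p), w1
5. r ∧ ¬p, w0
6. r, w0
7. ¬p, w0
8. r ∧ ¬p, w1
9. r, w1
10. ¬p, w1
11. ¬(r ∧ ¬p), w2
12. r ∧ ¬p, w2
13. r, w2
14. ¬p, w2
15. p, w2
Accessibility: w0Rw0, w0Rw1, w0Rw2, w1Rw0, w1Rw1, w1Rw2, w2Rw0, w2Rw1, w2Rw2
Branch closes: p and ¬p both at w2.
(One branch shown.) All branches close.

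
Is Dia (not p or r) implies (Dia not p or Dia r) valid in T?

Tableau for the negation not (Dia (not p or r) implies (Dia not p or Dia r)):
1. not (Dia (not p or r) implies (Dia not p or Dia r)), u
2. Dia (not p or r), u
3. not (Dia not p or Dia r), u
4. not Dia not p, u
5. not Dia r, u
6. p, u
7. not r, u
8. not p or r, v
9. p, v
10. not r, v
11. r, v
Accessibility: uRu, uRv, vRv
Branch closes: r and not r both at v.
Every branch of the negation's tableau closes; the branch above is one of them.

Valid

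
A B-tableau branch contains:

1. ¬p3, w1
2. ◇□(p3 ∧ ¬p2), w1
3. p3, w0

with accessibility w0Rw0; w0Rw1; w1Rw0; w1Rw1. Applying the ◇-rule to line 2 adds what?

a fresh world w2 with w1Rw2, and □(p3 ∧ ¬p2) at w2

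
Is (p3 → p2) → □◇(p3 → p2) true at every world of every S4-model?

Not valid

Tableau for the negation ¬((p3 → p2) → □◇(p3 → p2)):
1. ¬((p3 → p2) → □◇(p3 → p2)), u
2. p3 → p2, u
3. ¬□◇(p3 → p2), u
4. p2, u
5. ¬◇(p3 → p2), v
6. ¬(p3 → p2), v
7. p3, v
8. ¬p2, v
Accessibility: uRu, uRv, vRv
The negation has an open branch (countermodel exists).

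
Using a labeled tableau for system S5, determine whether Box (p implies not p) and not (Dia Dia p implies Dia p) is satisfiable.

Unsatisfiable (every branch closes)

1. Box (p implies not p) and not (Dia Dia p implies Dia p), u
2. Box (p implies not p), u
3. not (Dia Dia p implies Dia p), u
4. Dia Dia p, u
5. not Dia p, u
6. p implies not p, u
7. not p, u
8. Dia p, v
9. p implies not p, v
10. not p, v
11. p, w
12. p implies not p, w
13. not p, w
Accessibility: uRu, uRv, uRw, vRu, vRv, vRw, wRu, wRv, wRw
Branch closes: p and not p both at w.
All branches of the tableau close; one closing branch shown above.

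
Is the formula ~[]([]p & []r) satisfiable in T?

Satisfiable (open branch found)

1. ~[]([]p & []r), 0
2. ~([]p & []r), 1
3. ~[]r, 1
4. ~r, 2
Accessibility: 0R0, 0R1, 1R1, 1R2, 2R2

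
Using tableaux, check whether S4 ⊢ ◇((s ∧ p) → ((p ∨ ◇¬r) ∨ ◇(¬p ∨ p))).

Tableau for the negation ¬◇((s ∧ p) → ((p ∨ ◇¬r) ∨ ◇(¬p ∨ p))):
1. ¬◇((s ∧ p) → ((p ∨ ◇¬r) ∨ ◇(¬p ∨ p))), w0
2. ¬((s ∧ p) → ((p ∨ ◇¬r) ∨ ◇(¬p ∨ p))), w0
3. s ∧ p, w0
4. ¬((p ∨ ◇¬r) ∨ ◇(¬p ∨ p)), w0
5. s, w0
6. p, w0
7. ¬(p ∨ ◇¬r), w0
8. ¬◇(¬p ∨ p), w0
9. ¬p, w0
10. ¬◇¬r, w0
Accessibility: w0Rw0
Branch closes: p and ¬p both at w0.
All branches of the negation close; one closing branch shown above.

Valid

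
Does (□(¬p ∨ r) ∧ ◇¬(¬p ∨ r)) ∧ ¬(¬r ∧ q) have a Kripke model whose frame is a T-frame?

Unsatisfiable

1. (□(¬p ∨ r) ∧ ◇¬(¬p ∨ r)) ∧ ¬(¬r ∧ q), 0
2. □(¬p ∨ r) ∧ ◇¬(¬p ∨ r), 0   [∧-rule on 1]
3. ¬(¬r ∧ q), 0   [∧-rule on 1]
4. □(¬p ∨ r), 0   [∧-rule on 2]
5. ◇¬(¬p ∨ r), 0   [∧-rule on 2]
6. ¬p ∨ r, 0   [□-rule on 4 via 0R0]
7. ¬q, 0   [¬∧-rule on 3 (branches; this branch)]
8. r, 0   [∨-rule on 6 (branches; this branch)]
9. ¬(¬p ∨ r), 1   [◇-rule on 5: fresh world 1, 0R1]
10. p, 1   [¬∨-rule on 9]
11. ¬r, 1   [¬∨-rule on 9]
12. ¬p ∨ r, 1   [□-rule on 4 via 0R1]
13. r, 1   [∨-rule on 12 (branches; this branch)]
Accessibility: 0R0, 0R1, 1R1
Branch closes: r and ¬r both at 1.
Every branch closes; the branch above is one of them.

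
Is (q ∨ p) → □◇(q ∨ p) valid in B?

Yes, valid

Tableau for the negation ¬((q ∨ p) → □◇(q ∨ p)):
1. ¬((q ∨ p) → □◇(q ∨ p)), 0
2. q ∨ p, 0   [¬→-rule on 1]
3. ¬□◇(q ∨ p), 0   [¬→-rule on 1]
4. p, 0   [∨-rule on 2 (branches; this branch)]
5. ¬◇(q ∨ p), 1   [¬□-rule on 3: fresh world 1, 0R1]
6. ¬(q ∨ p), 0   [¬◇-rule on 5 via 1R0]
7. ¬q, 0   [¬∨-rule on 6]
8. ¬p, 0   [¬∨-rule on 6]
Accessibility: 0R0, 0R1, 1R0, 1R1
Branch closes: p and ¬p both at 0.
All branches of the negation close; one closing branch shown above.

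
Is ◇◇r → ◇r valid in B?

Tableau for the negation ¬(◇◇r → ◇r):
1. ¬(◇◇r → ◇r), 0
2. ◇◇r, 0
3. ¬◇r, 0
4. ¬r, 0
5. ◇r, 1
6. ¬r, 1
7. r, 2
Accessibility: 0R0, 0R1, 1R0, 1R1, 1R2, 2R1, 2R2
The negation has an open branch (countermodel exists).

Invalid (countermodel exists)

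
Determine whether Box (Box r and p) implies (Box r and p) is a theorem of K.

No, not valid

Tableau for the negation not (Box (Box r and p) implies (Box r and p)):
1. not (Box (Box r and p) implies (Box r and p)), w0
2. Box (Box r and p), w0
3. not (Box r and p), w0
4. not p, w0
The negation has an open branch (countermodel exists).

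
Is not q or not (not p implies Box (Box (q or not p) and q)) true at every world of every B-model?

No, not valid

Tableau for the negation not (not q or not (not p implies Box (Box (q or not p) and q))):
1. not (not q or not (not p implies Box (Box (q or not p) and q))), 0
2. q, 0
3. not p implies Box (Box (q or not p) and q), 0
4. Box (Box (q or not p) and q), 0
5. Box (q or not p) and q, 0
6. Box (q or not p), 0
7. q or not p, 0
8. not p, 0
Accessibility: 0R0
The negation has an open branch (countermodel exists).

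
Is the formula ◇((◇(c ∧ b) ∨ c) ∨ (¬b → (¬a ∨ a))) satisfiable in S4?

Satisfiable (open branch found)

1. ◇((◇(c ∧ b) ∨ c) ∨ (¬b → (¬a ∨ a))), u
2. (◇(c ∧ b) ∨ c) ∨ (¬b → (¬a ∨ a)), v   [◇-rule on 1: fresh world v, uRv]
3. ¬b → (¬a ∨ a), v   [∨-rule on 2 (branches; this branch)]
4. ¬a ∨ a, v   [→-rule on 3 (branches; this branch)]
5. a, v   [∨-rule on 4 (branches; this branch)]
Accessibility: uRu, uRv, vRv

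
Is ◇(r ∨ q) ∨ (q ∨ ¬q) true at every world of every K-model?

Valid

Tableau for the negation ¬(◇(r ∨ q) ∨ (q ∨ ¬q)):
1. ¬(◇(r ∨ q) ∨ (q ∨ ¬q)), u
2. ¬◇(r ∨ q), u
3. ¬(q ∨ ¬q), u
4. ¬q, u
5. q, u
Branch closes: q and ¬q both at u.
Every branch of the negation's tableau closes; the branch above is one of them.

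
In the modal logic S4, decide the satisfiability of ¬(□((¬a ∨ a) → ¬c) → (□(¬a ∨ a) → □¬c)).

Unsatisfiable (every branch closes)

1. ¬(□((¬a ∨ a) → ¬c) → (□(¬a ∨ a) → □¬c)), u
2. □((¬a ∨ a) → ¬c), u   [¬→-rule on 1]
3. ¬(□(¬a ∨ a) → □¬c), u   [¬→-rule on 1]
4. □(¬a ∨ a), u   [¬→-rule on 3]
5. ¬□¬c, u   [¬→-rule on 3]
6. (¬a ∨ a) → ¬c, u   [□-rule on 2 via uRu]
7. ¬a ∨ a, u   [□-rule on 4 via uRu]
8. ¬c, u   [→-rule on 6 (branches; this branch)]
9. a, u   [∨-rule on 7 (branches; this branch)]
10. c, v   [¬□-rule on 5: fresh world v, uRv]
11. (¬a ∨ a) → ¬c, v   [□-rule on 2 via uRv]
12. ¬a ∨ a, v   [□-rule on 4 via uRv]
13. ¬(¬a ∨ a), v   [→-rule on 11 (branches; this branch)]
14. a, v   [¬∨-rule on 13]
15. ¬a, v   [¬∨-rule on 13]
Accessibility: uRu, uRv, vRv
Branch closes: a and ¬a both at v.
(One branch shown.) All branches close.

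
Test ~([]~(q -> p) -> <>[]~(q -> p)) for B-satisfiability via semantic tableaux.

1. ~([]~(q -> p) -> <>[]~(q -> p)), u
2. []~(q -> p), u
3. ~<>[]~(q -> p), u
4. ~(q -> p), u
5. q, u
6. ~p, u
7. ~[]~(q -> p), u
8. q -> p, v
9. ~(q -> p), v
10. q, v
11. ~p, v
12. ~[]~(q -> p), v
13. p, v
Accessibility: uRu, uRv, vRu, vRv
Branch closes: p and ~p both at v.
Every branch closes; the branch above is one of them.

No, unsatisfiable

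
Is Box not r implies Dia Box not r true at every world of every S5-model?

Valid

Tableau for the negation not (Box not r implies Dia Box not r):
1. not (Box not r implies Dia Box not r), 0
2. Box not r, 0
3. not Dia Box not r, 0
4. not r, 0
5. not Box not r, 0
6. r, 1
7. not r, 1
Accessibility: 0R0, 0R1, 1R0, 1R1
Branch closes: r and not r both at 1.
Every branch of the negation's tableau closes; the branch above is one of them.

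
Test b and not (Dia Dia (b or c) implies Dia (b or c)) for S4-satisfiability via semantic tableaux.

Unsatisfiable

1. b and not (Dia Dia (b or c) implies Dia (b or c)), u
2. b, u
3. not (Dia Dia (b or c) implies Dia (b or c)), u
4. Dia Dia (b or c), u
5. not Dia (b or c), u
6. not (b or c), u
7. not b, u
8. not c, u
Accessibility: uRu
Branch closes: b and not b both at u.
All branches of the tableau close; one closing branch shown above.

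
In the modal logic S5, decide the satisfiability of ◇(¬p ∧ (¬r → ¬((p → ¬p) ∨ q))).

1. ◇(¬p ∧ (¬r → ¬((p → ¬p) ∨ q))), 0
2. ¬p ∧ (¬r → ¬((p → ¬p) ∨ q)), 1
3. ¬p, 1
4. ¬r → ¬((p → ¬p) ∨ q), 1
5. r, 1
Accessibility: 0R0, 0R1, 1R0, 1R1

Satisfiable (open branch found)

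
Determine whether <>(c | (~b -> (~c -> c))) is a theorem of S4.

Invalid (countermodel exists)

Tableau for the negation ~<>(c | (~b -> (~c -> c))):
1. ~<>(c | (~b -> (~c -> c))), w0
2. ~(c | (~b -> (~c -> c))), w0
3. ~c, w0
4. ~(~b -> (~c -> c)), w0
5. ~b, w0
6. ~(~c -> c), w0
Accessibility: w0Rw0
The negation has an open branch (countermodel exists).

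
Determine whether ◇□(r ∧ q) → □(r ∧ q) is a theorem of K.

Invalid (countermodel exists)

Tableau for the negation ¬(◇□(r ∧ q) → □(r ∧ q)):
1. ¬(◇□(r ∧ q) → □(r ∧ q)), u
2. ◇□(r ∧ q), u
3. ¬□(r ∧ q), u
4. □(r ∧ q), v
5. ¬(r ∧ q), w
6. ¬q, w
Accessibility: uRv, uRw
The negation has an open branch (countermodel exists).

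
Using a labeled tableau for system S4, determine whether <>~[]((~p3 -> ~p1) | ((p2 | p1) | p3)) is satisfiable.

No, unsatisfiable

1. <>~[]((~p3 -> ~p1) | ((p2 | p1) | p3)), 0
2. ~[]((~p3 -> ~p1) | ((p2 | p1) | p3)), 1
3. ~((~p3 -> ~p1) | ((p2 | p1) | p3)), 2
4. ~(~p3 -> ~p1), 2
5. ~((p2 | p1) | p3), 2
6. ~p3, 2
7. p1, 2
8. ~(p2 | p1), 2
9. ~p2, 2
10. ~p1, 2
Accessibility: 0R0, 0R1, 0R2, 1R1, 1R2, 2R2
Branch closes: p1 and ~p1 both at 2.
Every branch closes; the branch above is one of them.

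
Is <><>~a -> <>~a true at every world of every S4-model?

Tableau for the negation ~(<><>~a -> <>~a):
1. ~(<><>~a -> <>~a), u
2. <><>~a, u
3. ~<>~a, u
4. a, u
5. <>~a, v
6. a, v
7. ~a, w
8. a, w
Accessibility: uRu, uRv, uRw, vRv, vRw, wRw
Branch closes: a and ~a both at w.
Every branch of the negation's tableau closes; the branch above is one of them.

Valid in S4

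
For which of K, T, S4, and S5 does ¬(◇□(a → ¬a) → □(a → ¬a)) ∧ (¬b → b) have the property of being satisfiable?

K, T, S4

S4-tableau for the formula:
1. ¬(◇□(a → ¬a) → □(a → ¬a)) ∧ (¬b → b), w0
2. ¬(◇□(a → ¬a) → □(a → ¬a)), w0   [∧-rule on 1]
3. ¬b → b, w0   [∧-rule on 1]
4. ◇□(a → ¬a), w0   [¬→-rule on 2]
5. ¬□(a → ¬a), w0   [¬→-rule on 2]
6. b, w0   [→-rule on 3 (branches; this branch)]
7. □(a → ¬a), w1   [◇-rule on 4: fresh world w1, w0Rw1]
8. a → ¬a, w1   [□-rule on 7 via w1Rw1]
9. ¬a, w1   [→-rule on 8 (branches; this branch)]
10. ¬(a → ¬a), w2   [¬□-rule on 5: fresh world w2, w0Rw2]
11. a, w2   [¬→-rule on 10]
Accessibility: w0Rw0, w0Rw1, w0Rw2, w1Rw1, w2Rw2
Complete open branch: satisfiable in S4, hence also in K, T (this S4-model is also a K-model and a T-model).
S5-tableau for the formula:
1. ¬(◇□(a → ¬a) → □(a → ¬a)) ∧ (¬b → b), w0
2. ¬(◇□(a → ¬a) → □(a → ¬a)), w0   [∧-rule on 1]
3. ¬b → b, w0   [∧-rule on 1]
4. ◇□(a → ¬a), w0   [¬→-rule on 2]
5. ¬□(a → ¬a), w0   [¬→-rule on 2]
6. b, w0   [→-rule on 3 (branches; this branch)]
7. □(a → ¬a), w1   [◇-rule on 4: fresh world w1, w0Rw1]
8. a → ¬a, w0   [□-rule on 7 via w1Rw0]
9. a → ¬a, w1   [□-rule on 7 via w1Rw1]
10. ¬a, w0   [→-rule on 8 (branches; this branch)]
11. ¬a, w1   [→-rule on 9 (branches; this branch)]
12. ¬(a → ¬a), w2   [¬□-rule on 5: fresh world w2, w0Rw2]
13. a, w2   [¬→-rule on 12]
14. a → ¬a, w2   [□-rule on 7 via w1Rw2]
15. ¬a, w2   [→-rule on 14 (branches; this branch)]
Accessibility: w0Rw0, w0Rw1, w0Rw2, w1Rw0, w1Rw1, w1Rw2, w2Rw0, w2Rw1, w2Rw2
Branch closes: a and ¬a both at w2.
Every branch closes (one shown): unsatisfiable in S5.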